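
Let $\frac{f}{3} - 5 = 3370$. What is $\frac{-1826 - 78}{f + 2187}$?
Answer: $- \frac{238}{1539} \approx -0.15465$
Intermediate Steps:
$f = 10125$ ($f = 15 + 3 \cdot 3370 = 15 + 10110 = 10125$)
$\frac{-1826 - 78}{f + 2187} = \frac{-1826 - 78}{10125 + 2187} = - \frac{1904}{12312} = \left(-1904\right) \frac{1}{12312} = - \frac{238}{1539}$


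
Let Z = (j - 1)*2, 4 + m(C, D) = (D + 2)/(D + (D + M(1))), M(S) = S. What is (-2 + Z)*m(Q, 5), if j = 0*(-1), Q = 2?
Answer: 148/11 ≈ 13.455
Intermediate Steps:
j = 0
m(C, D) = -4 + (2 + D)/(1 + 2*D) (m(C, D) = -4 + (D + 2)/(D + (D + 1)) = -4 + (2 + D)/(D + (1 + D)) = -4 + (2 + D)/(1 + 2*D))
Z = -2 (Z = (0 - 1)*2 = -1*2 = -2)
(-2 + Z)*m(Q, 5) = (-2 - 2)*((-2 - 7*5)/(1 + 2*5)) = -4*(-2 - 35)/(1 + 10) = -4*(-37)/11 = -4*(-37/11) = 148/11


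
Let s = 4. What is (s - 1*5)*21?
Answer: -21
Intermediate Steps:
(s - 1*5)*21 = (4 - 1*5)*21 = (4 - 5)*21 = -1*21 = -21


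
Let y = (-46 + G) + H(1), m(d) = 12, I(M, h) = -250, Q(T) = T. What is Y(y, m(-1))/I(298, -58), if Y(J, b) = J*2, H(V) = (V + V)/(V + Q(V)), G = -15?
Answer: 12/25 ≈ 0.48000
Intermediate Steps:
H(V) = 1 (H(V) = (V + V)/(V + V) = (2*V)/((2*V)) = (2*V)*(1/(2*V)) = 1)
y = -60 (y = (-46 - 15) + 1 = -61 + 1 = -60)
Y(J, b) = 2*J
Y(y, m(-1))/I(298, -58) = (2*(-60))/(-250) = -120*(-1/250) = 12/25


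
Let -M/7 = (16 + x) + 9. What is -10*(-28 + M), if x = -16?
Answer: 910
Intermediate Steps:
M = -63 (M = -7*((16 - 16) + 9) = -7*(0 + 9) = -7*9 = -63)
-10*(-28 + M) = -10*(-28 - 63) = -10*(-91) = 910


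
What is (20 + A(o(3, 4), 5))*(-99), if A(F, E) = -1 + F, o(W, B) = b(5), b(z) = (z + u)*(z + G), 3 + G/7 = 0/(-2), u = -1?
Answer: 4455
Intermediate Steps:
G = -21 (G = -21 + 7*(0/(-2)) = -21 + 7*(0*(-½)) = -21 + 7*0 = -21 + 0 = -21)
b(z) = (-1 + z)*(-21 + z) (b(z) = (z - 1)*(z - 21) = (-1 + z)*(-21 + z))
o(W, B) = -64 (o(W, B) = 21 + 5² - 22*5 = 21 + 25 - 110 = -64)
(20 + A(o(3, 4), 5))*(-99) = (20 + (-1 - 64))*(-99) = (20 - 65)*(-99) = -45*(-99) = 4455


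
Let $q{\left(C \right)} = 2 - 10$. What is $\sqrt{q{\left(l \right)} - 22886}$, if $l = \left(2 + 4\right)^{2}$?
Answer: $i \sqrt{22894} \approx 151.31 i$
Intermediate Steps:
$l = 36$ ($l = 6^{2} = 36$)
$q{\left(C \right)} = -8$ ($q{\left(C \right)} = 2 - 10 = -8$)
$\sqrt{q{\left(l \right)} - 22886} = \sqrt{-8 - 22886} = \sqrt{-22894} = i \sqrt{22894}$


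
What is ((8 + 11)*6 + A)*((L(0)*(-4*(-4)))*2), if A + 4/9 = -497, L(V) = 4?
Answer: -441728/9 ≈ -49081.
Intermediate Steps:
A = -4477/9 (A = -4/9 - 497 = -4477/9 ≈ -497.44)
((8 + 11)*6 + A)*((L(0)*(-4*(-4)))*2) = ((8 + 11)*6 - 4477/9)*((4*(-4*(-4)))*2) = (19*6 - 4477/9)*((4*16)*2) = (114 - 4477/9)*(64*2) = -3451/9*128 = -441728/9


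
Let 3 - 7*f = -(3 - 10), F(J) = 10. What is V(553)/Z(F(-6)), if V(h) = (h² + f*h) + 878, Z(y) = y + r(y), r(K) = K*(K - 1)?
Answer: 306371/100 ≈ 3063.7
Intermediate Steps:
r(K) = K*(-1 + K)
f = -4/7 (f = 3/7 - (-1)*(3 - 10)/7 = 3/7 - (-1)*(-7)/7 = 3/7 - ⅐*7 = 3/7 - 1 = -4/7 ≈ -0.57143)
Z(y) = y + y*(-1 + y)
V(h) = 878 + h² - 4*h/7 (V(h) = (h² - 4*h/7) + 878 = 878 + h² - 4*h/7)
V(553)/Z(F(-6)) = (878 + 553² - 4/7*553)/(10²) = (878 + 305809 - 316)/100 = 306371*(1/100) = 306371/100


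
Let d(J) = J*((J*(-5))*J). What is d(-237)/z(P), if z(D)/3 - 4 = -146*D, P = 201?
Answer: -22186755/29342 ≈ -756.14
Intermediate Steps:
d(J) = -5*J³ (d(J) = J*((-5*J)*J) = J*(-5*J²) = -5*J³)
z(D) = 12 - 438*D (z(D) = 12 + 3*(-146*D) = 12 - 438*D)
d(-237)/z(P) = (-5*(-237)³)/(12 - 438*201) = (-5*(-13312053))/(12 - 88038) = 66560265/(-88026) = 66560265*(-1/88026) = -22186755/29342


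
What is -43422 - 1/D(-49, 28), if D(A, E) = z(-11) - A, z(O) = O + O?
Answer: -1172395/27 ≈ -43422.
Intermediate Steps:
z(O) = 2*O
D(A, E) = -22 - A (D(A, E) = 2*(-11) - A = -22 - A)
-43422 - 1/D(-49, 28) = -43422 - 1/(-22 - 1*(-49)) = -43422 - 1/(-22 + 49) = -43422 - 1/27 = -1172395/27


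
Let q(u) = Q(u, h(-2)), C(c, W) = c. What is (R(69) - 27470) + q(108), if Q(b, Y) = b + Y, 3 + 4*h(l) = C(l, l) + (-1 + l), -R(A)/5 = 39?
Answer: -27559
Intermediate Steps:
R(A) = -195 (R(A) = -5*39 = -195)
h(l) = -1 + l/2 (h(l) = -3/4 + (l + (-1 + l))/4 = -3/4 + (-1 + 2*l)/4 = -3/4 + (-1/4 + l/2) = -1 + l/2)
Q(b, Y) = Y + b
q(u) = -2 + u (q(u) = (-1 + (1/2)*(-2)) + u = (-1 - 1) + u = -2 + u)
(R(69) - 27470) + q(108) = (-195 - 27470) + (-2 + 108) = -27665 + 106 = -27559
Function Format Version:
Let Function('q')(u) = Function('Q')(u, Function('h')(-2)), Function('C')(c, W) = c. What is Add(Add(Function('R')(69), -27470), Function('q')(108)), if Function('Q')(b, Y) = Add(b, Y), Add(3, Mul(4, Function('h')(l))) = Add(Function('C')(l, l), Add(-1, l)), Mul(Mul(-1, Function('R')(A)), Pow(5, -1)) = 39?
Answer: -27559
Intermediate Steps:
Function('R')(A) = -195 (Function('R')(A) = Mul(-5, 39) = -195)
Function('h')(l) = Add(-1, Mul(Rational(1, 2), l)) (Function('h')(l) = Add(Rational(-3, 4), Mul(Rational(1, 4), Add(l, Add(-1, l)))) = Add(Rational(-3, 4), Mul(Rational(1, 4), Add(-1, Mul(2, l)))) = Add(Rational(-3, 4), Add(Rational(-1, 4), Mul(Rational(1, 2), l))) = Add(-1, Mul(Rational(1, 2), l)))
Function('Q')(b, Y) = Add(Y, b)
Function('q')(u) = Add(-2, u) (Function('q')(u) = Add(Add(-1, Mul(Rational(1, 2), -2)), u) = Add(Add(-1, -1), u) = Add(-2, u))
Add(Add(Function('R')(69), -27470), Function('q')(108)) = Add(Add(-195, -27470), Add(-2, 108)) = Add(-27665, 106) = -27559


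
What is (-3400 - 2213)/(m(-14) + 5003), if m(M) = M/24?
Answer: -67356/60029 ≈ -1.1221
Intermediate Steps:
m(M) = M/24 (m(M) = M*(1/24) = M/24)
(-3400 - 2213)/(m(-14) + 5003) = (-3400 - 2213)/((1/24)*(-14) + 5003) = -5613/(-7/12 + 5003) = -5613/60029/12 = -5613*12/60029 = -67356/60029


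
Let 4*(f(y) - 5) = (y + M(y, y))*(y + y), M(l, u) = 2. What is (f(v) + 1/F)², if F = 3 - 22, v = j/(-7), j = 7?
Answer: 28561/1444 ≈ 19.779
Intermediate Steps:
v = -1 (v = 7/(-7) = 7*(-⅐) = -1)
f(y) = 5 + y*(2 + y)/2 (f(y) = 5 + ((y + 2)*(y + y))/4 = 5 + ((2 + y)*(2*y))/4 = 5 + (2*y*(2 + y))/4 = 5 + y*(2 + y)/2)
F = -19
(f(v) + 1/F)² = ((5 - 1 + (½)*(-1)²) + 1/(-19))² = ((5 - 1 + (½)*1) - 1/19)² = ((5 - 1 + ½) - 1/19)² = (9/2 - 1/19)² = (169/38)² = 28561/1444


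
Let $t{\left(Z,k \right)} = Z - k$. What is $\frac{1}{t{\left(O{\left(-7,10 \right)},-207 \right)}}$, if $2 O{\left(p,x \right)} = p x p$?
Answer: $\frac{1}{452} \approx 0.0022124$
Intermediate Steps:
$O{\left(p,x \right)} = \frac{x p^{2}}{2}$ ($O{\left(p,x \right)} = \frac{p x p}{2} = \frac{x p^{2}}{2}$)
$\frac{1}{t{\left(O{\left(-7,10 \right)},-207 \right)}} = \frac{1}{\frac{1}{2} \cdot 10 \left(-7\right)^{2} - -207} = \frac{1}{\frac{1}{2} \cdot 10 \cdot 49 + 207} = \frac{1}{245 + 207} = \frac{1}{452}$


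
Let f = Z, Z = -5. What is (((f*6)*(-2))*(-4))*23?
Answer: -5520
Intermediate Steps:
f = -5
(((f*6)*(-2))*(-4))*23 = ((-5*6*(-2))*(-4))*23 = (-30*(-2)*(-4))*23 = (60*(-4))*23 = -240*23 = -5520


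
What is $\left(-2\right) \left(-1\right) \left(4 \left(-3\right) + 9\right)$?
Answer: $-6$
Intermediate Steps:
$\left(-2\right) \left(-1\right) \left(4 \left(-3\right) + 9\right) = 2 \left(-12 + 9\right) = 2 \left(-3\right) = -6$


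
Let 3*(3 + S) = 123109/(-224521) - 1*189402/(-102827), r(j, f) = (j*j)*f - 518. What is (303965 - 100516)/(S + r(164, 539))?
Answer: 14090971855710849/1004028992905573522 ≈ 0.014034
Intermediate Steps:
r(j, f) = -518 + f*j**2 (r(j, f) = j**2*f - 518 = f*j**2 - 518 = -518 + f*j**2)
S = -177915590504/69260462601 (S = -3 + (123109/(-224521) - 1*189402/(-102827))/3 = -3 + (123109*(-1/224521) - 189402*(-1/102827))/3 = -3 + (-123109/224521 + 189402/102827)/3 = -3 + (1/3)*(29865797299/23086820867) = -3 + 29865797299/69260462601 = -177915590504/69260462601 ≈ -2.5688)
(303965 - 100516)/(S + r(164, 539)) = (303965 - 100516)/(-177915590504/69260462601 + (-518 + 539*164**2)) = 203449/(-177915590504/69260462601 + (-518 + 539*26896)) = 203449/(-177915590504/69260462601 + (-518 + 14496944)) = 203449/(-177915590504/69260462601 + 14496426) = 203449/(1004028992905573522/69260462601) = 203449*(69260462601/1004028992905573522) = 14090971855710849/1004028992905573522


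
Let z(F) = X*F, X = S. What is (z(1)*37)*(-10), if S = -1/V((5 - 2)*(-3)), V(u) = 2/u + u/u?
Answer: 3330/7 ≈ 475.71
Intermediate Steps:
V(u) = 1 + 2/u (V(u) = 2/u + 1 = 1 + 2/u)
S = -9/7 (S = -1/((2 + (5 - 2)*(-3))/(((5 - 2)*(-3)))) = -1/((2 + 3*(-3))/((3*(-3)))) = -1/((2 - 9)/(-9)) = -1/((-⅑*(-7))) = -1/7/9 = -1*9/7 = -9/7 ≈ -1.2857)
X = -9/7 ≈ -1.2857
z(F) = -9*F/7
(z(1)*37)*(-10) = (-9/7*1*37)*(-10) = -9/7*37*(-10) = -333/7*(-10) = 3330/7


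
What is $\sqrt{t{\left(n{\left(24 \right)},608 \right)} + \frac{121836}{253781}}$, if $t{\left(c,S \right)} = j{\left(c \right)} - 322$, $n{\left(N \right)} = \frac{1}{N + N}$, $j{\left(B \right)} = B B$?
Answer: $\frac{i \sqrt{394296214545983}}{1107408} \approx 17.931 i$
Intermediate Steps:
$j{\left(B \right)} = B^{2}$
$n{\left(N \right)} = \frac{1}{2 N}$
$t{\left(c,S \right)} = -322 + c^{2}$ ($t{\left(c,S \right)} = c^{2} - 322 = -322 + c^{2}$)
$\sqrt{t{\left(n{\left(24 \right)},608 \right)} + \frac{121836}{253781}} = \sqrt{\left(-322 + \left(\frac{1}{2 \cdot 24}\right)^{2}\right) + \frac{121836}{253781}} = \sqrt{\left(-322 + \left(\frac{1}{2} \cdot \frac{1}{24}\right)^{2}\right) + 121836 \cdot \frac{1}{253781}} = \sqrt{\left(-322 + \left(\frac{1}{48}\right)^{2}\right) + \frac{11076}{23071}} = \sqrt{\left(-322 + \frac{1}{2304}\right) + \frac{11076}{23071}} = \sqrt{- \frac{741887}{2304} + \frac{11076}{23071}} = \sqrt{- \frac{17090555873}{53155584}} = \frac{i \sqrt{394296214545983}}{1107408}$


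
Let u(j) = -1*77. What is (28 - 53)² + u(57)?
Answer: 548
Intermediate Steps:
u(j) = -77
(28 - 53)² + u(57) = (28 - 53)² - 77 = (-25)² - 77 = 625 - 77 = 548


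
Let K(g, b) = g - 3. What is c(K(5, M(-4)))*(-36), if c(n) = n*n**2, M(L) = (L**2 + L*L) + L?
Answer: -288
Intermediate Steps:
M(L) = L + 2*L**2 (M(L) = (L**2 + L**2) + L = 2*L**2 + L = L + 2*L**2)
K(g, b) = -3 + g
c(n) = n**3
c(K(5, M(-4)))*(-36) = (-3 + 5)**3*(-36) = 2**3*(-36) = 8*(-36) = -288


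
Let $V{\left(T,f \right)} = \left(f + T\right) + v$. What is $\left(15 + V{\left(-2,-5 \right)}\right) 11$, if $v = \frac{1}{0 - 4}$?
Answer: $\frac{341}{4} \approx 85.25$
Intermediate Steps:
$v = - \frac{1}{4}$ ($v = \frac{1}{0 - 4} = \frac{1}{-4} = - \frac{1}{4} \approx -0.25$)
$V{\left(T,f \right)} = - \frac{1}{4} + T + f$ ($V{\left(T,f \right)} = \left(f + T\right) - \frac{1}{4} = \left(T + f\right) - \frac{1}{4} = - \frac{1}{4} + T + f$)
$\left(15 + V{\left(-2,-5 \right)}\right) 11 = \left(15 - \frac{29}{4}\right) 11 = \frac{31}{4} \cdot 11 = \frac{341}{4}$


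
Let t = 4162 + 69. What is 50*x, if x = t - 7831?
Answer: -180000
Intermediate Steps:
t = 4231
x = -3600 (x = 4231 - 7831 = -3600)
50*x = 50*(-3600) = -180000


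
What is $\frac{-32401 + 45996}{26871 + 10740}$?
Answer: $\frac{13595}{37611} \approx 0.36146$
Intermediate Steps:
$\frac{-32401 + 45996}{26871 + 10740} = \frac{13595}{37611}$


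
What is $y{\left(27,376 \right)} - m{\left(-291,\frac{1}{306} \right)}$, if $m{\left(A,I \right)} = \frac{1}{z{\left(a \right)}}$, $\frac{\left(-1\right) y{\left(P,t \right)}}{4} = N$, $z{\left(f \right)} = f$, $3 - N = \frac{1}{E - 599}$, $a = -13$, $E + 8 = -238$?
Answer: $- \frac{10079}{845} \approx -11.928$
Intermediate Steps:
$E = -246$ ($E = -8 - 238 = -246$)
$N = \frac{2536}{845}$ ($N = 3 - \frac{1}{-246 - 599} = 3 - \frac{1}{-845} = 3 - - \frac{1}{845} = 3 + \frac{1}{845} = \frac{2536}{845} \approx 3.0012$)
$y{\left(P,t \right)} = - \frac{10144}{845}$ ($y{\left(P,t \right)} = \left(-4\right) \frac{2536}{845} = - \frac{10144}{845}$)
$m{\left(A,I \right)} = - \frac{1}{13}$ ($m{\left(A,I \right)} = \frac{1}{-13} = - \frac{1}{13}$)
$y{\left(27,376 \right)} - m{\left(-291,\frac{1}{306} \right)} = - \frac{10144}{845} - - \frac{1}{13} = - \frac{10144}{845} + \frac{1}{13} = - \frac{10079}{845}$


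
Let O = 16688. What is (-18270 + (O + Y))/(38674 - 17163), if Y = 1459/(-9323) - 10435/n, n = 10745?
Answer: -31718163406/430975616897 ≈ -0.073596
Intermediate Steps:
Y = -22592492/20035127 (Y = 1459/(-9323) - 10435/10745 = 1459*(-1/9323) - 10435*1/10745 = -1459/9323 - 2087/2149 = -22592492/20035127 ≈ -1.1276)
(-18270 + (O + Y))/(38674 - 17163) = (-18270 + (16688 - 22592492/20035127))/(38674 - 17163) = (-18270 + 334323606884/20035127)/21511 = -31718163406/20035127*1/21511 = -31718163406/430975616897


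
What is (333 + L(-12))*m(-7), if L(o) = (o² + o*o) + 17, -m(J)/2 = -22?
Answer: 28072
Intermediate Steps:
m(J) = 44 (m(J) = -2*(-22) = 44)
L(o) = 17 + 2*o² (L(o) = (o² + o²) + 17 = 2*o² + 17 = 17 + 2*o²)
(333 + L(-12))*m(-7) = (333 + (17 + 2*(-12)²))*44 = (333 + (17 + 2*144))*44 = (333 + (17 + 288))*44 = (333 + 305)*44 = 638*44 = 28072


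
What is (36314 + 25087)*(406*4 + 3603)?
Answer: 320943027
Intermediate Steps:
(36314 + 25087)*(406*4 + 3603) = 61401*(1624 + 3603) = 61401*5227 = 320943027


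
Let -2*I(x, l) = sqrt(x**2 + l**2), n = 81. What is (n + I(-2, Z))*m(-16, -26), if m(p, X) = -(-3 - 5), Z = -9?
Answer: 648 - 4*sqrt(85) ≈ 611.12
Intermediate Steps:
m(p, X) = 8 (m(p, X) = -1*(-8) = 8)
I(x, l) = -sqrt(l**2 + x**2)/2 (I(x, l) = -sqrt(x**2 + l**2)/2 = -sqrt(l**2 + x**2)/2)
(n + I(-2, Z))*m(-16, -26) = (81 - sqrt((-9)**2 + (-2)**2)/2)*8 = (81 - sqrt(81 + 4)/2)*8 = (81 - sqrt(85)/2)*8 = 648 - 4*sqrt(85)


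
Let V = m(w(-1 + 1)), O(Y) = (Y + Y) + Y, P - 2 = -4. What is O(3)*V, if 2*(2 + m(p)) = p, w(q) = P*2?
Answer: -36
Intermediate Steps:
P = -2 (P = 2 - 4 = -2)
O(Y) = 3*Y (O(Y) = 2*Y + Y = 3*Y)
w(q) = -4 (w(q) = -2*2 = -4)
m(p) = -2 + p/2
V = -4 (V = -2 + (1/2)*(-4) = -2 - 2 = -4)
O(3)*V = (3*3)*(-4) = 9*(-4) = -36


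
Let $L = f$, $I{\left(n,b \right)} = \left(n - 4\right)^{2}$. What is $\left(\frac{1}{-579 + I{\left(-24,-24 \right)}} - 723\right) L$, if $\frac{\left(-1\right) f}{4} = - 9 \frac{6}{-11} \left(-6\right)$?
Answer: $- \frac{17462304}{205} \approx -85182.0$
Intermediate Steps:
$I{\left(n,b \right)} = \left(-4 + n\right)^{2}$
$f = \frac{1296}{11}$ ($f = - 4 - 9 \frac{6}{-11} \left(-6\right) = - 4 - 9 \cdot 6 \left(- \frac{1}{11}\right) \left(-6\right) = - 4 \left(-9\right) \left(- \frac{6}{11}\right) \left(-6\right) = - 4 \cdot \frac{54}{11} \left(-6\right) = \left(-4\right) \left(- \frac{324}{11}\right) = \frac{1296}{11} \approx 117.82$)
$L = \frac{1296}{11} \approx 117.82$
$\left(\frac{1}{-579 + I{\left(-24,-24 \right)}} - 723\right) L = \left(\frac{1}{-579 + \left(-4 - 24\right)^{2}} - 723\right) \frac{1296}{11} = \left(\frac{1}{-579 + \left(-28\right)^{2}} - 723\right) \frac{1296}{11} = \left(\frac{1}{-579 + 784} - 723\right) \frac{1296}{11} = \left(\frac{1}{205} - 723\right) \frac{1296}{11} = \left(- \frac{148214}{205}\right) \frac{1296}{11} = - \frac{17462304}{205}$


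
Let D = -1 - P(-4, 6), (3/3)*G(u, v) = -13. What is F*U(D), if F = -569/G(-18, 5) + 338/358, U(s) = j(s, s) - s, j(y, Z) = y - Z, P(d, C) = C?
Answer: 728336/2327 ≈ 312.99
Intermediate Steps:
G(u, v) = -13
D = -7 (D = -1 - 1*6 = -1 - 6 = -7)
U(s) = -s (U(s) = (s - s) - s = 0 - s = -s)
F = 104048/2327 (F = -569/(-13) + 338/358 = -569*(-1/13) + 338*(1/358) = 569/13 + 169/179 = 104048/2327 ≈ 44.713)
F*U(D) = 104048*(-1*(-7))/2327 = (104048/2327)*7 = 728336/2327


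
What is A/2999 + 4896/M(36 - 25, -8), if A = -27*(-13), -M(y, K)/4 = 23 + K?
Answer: -1221837/14995 ≈ -81.483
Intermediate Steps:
M(y, K) = -92 - 4*K (M(y, K) = -4*(23 + K) = -92 - 4*K)
A = 351
A/2999 + 4896/M(36 - 25, -8) = 351/2999 + 4896/(-92 - 4*(-8)) = 351*(1/2999) + 4896/(-92 + 32) = 351/2999 + 4896/(-60) = 351/2999 + 4896*(-1/60) = 351/2999 - 408/5 = -1221837/14995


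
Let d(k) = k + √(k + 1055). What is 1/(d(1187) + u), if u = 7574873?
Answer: 199370/1510439082141 - √2242/57396685121358 ≈ 1.3199e-7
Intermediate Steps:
d(k) = k + √(1055 + k)
1/(d(1187) + u) = 1/((1187 + √(1055 + 1187)) + 7574873) = 1/((1187 + √2242) + 7574873) = 1/(7576060 + √2242)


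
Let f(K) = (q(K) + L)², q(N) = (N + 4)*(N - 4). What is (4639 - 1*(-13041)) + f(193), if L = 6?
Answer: 1386760801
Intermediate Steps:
q(N) = (-4 + N)*(4 + N) (q(N) = (4 + N)*(-4 + N) = (-4 + N)*(4 + N))
f(K) = (-10 + K²)² (f(K) = ((-16 + K²) + 6)² = (-10 + K²)²)
(4639 - 1*(-13041)) + f(193) = (4639 - 1*(-13041)) + (-10 + 193²)² = (4639 + 13041) + (-10 + 37249)² = 17680 + 37239² = 17680 + 1386743121 = 1386760801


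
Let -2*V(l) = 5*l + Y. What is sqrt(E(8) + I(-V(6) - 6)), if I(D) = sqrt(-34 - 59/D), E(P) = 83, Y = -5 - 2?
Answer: sqrt(10043 + 22*I*sqrt(1353))/11 ≈ 9.1178 + 0.36675*I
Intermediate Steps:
Y = -7
V(l) = 7/2 - 5*l/2 (V(l) = -(5*l - 7)/2 = -(-7 + 5*l)/2 = 7/2 - 5*l/2)
sqrt(E(8) + I(-V(6) - 6)) = sqrt(83 + sqrt(-34 - 59/(-(7/2 - 5/2*6) - 6))) = sqrt(83 + sqrt(-34 - 59/(-(7/2 - 15) - 6))) = sqrt(83 + sqrt(-34 - 59/(-1*(-23/2) - 6))) = sqrt(83 + sqrt(-34 - 59/(23/2 - 6))) = sqrt(83 + sqrt(-34 - 59/11/2)) = sqrt(83 + sqrt(-34 - 59*2/11)) = sqrt(83 + sqrt(-34 - 118/11)) = sqrt(83 + sqrt(-492/11)) = sqrt(83 + 2*I*sqrt(1353)/11)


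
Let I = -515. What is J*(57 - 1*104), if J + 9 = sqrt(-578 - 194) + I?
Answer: 24628 - 94*I*sqrt(193) ≈ 24628.0 - 1305.9*I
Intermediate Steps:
J = -524 + 2*I*sqrt(193) (J = -9 + (sqrt(-578 - 194) - 515) = -9 + (sqrt(-772) - 515) = -9 + (2*I*sqrt(193) - 515) = -9 + (-515 + 2*I*sqrt(193)) = -524 + 2*I*sqrt(193) ≈ -524.0 + 27.785*I)
J*(57 - 1*104) = (-524 + 2*I*sqrt(193))*(57 - 1*104) = (-524 + 2*I*sqrt(193))*(57 - 104) = (-524 + 2*I*sqrt(193))*(-47) = 24628 - 94*I*sqrt(193)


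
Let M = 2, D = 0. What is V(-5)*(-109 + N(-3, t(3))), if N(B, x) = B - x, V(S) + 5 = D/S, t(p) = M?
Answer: 570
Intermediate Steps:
t(p) = 2
V(S) = -5 (V(S) = -5 + 0/S = -5 + 0 = -5)
V(-5)*(-109 + N(-3, t(3))) = -5*(-109 + (-3 - 1*2)) = -5*(-109 + (-3 - 2)) = -5*(-109 - 5) = -5*(-114) = 570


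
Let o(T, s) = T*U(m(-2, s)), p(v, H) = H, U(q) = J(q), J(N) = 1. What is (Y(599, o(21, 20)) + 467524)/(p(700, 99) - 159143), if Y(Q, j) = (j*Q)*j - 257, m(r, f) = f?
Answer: -365713/79522 ≈ -4.5989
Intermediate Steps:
U(q) = 1
o(T, s) = T (o(T, s) = T*1 = T)
Y(Q, j) = -257 + Q*j**2 (Y(Q, j) = (Q*j)*j - 257 = Q*j**2 - 257 = -257 + Q*j**2)
(Y(599, o(21, 20)) + 467524)/(p(700, 99) - 159143) = ((-257 + 599*21**2) + 467524)/(99 - 159143) = ((-257 + 599*441) + 467524)/(-159044) = ((-257 + 264159) + 467524)*(-1/159044) = (263902 + 467524)*(-1/159044) = 731426*(-1/159044) = -365713/79522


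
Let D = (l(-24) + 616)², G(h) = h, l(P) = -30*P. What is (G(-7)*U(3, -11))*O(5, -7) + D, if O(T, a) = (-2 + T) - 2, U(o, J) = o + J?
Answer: 1784952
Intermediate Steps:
U(o, J) = J + o
O(T, a) = -4 + T
D = 1784896 (D = (-30*(-24) + 616)² = (720 + 616)² = 1336² = 1784896)
(G(-7)*U(3, -11))*O(5, -7) + D = (-7*(-11 + 3))*(-4 + 5) + 1784896 = -7*(-8)*1 + 1784896 = 56*1 + 1784896 = 56 + 1784896 = 1784952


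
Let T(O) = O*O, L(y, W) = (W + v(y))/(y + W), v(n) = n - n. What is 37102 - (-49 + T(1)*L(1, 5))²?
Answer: 1252151/36 ≈ 34782.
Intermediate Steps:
v(n) = 0
L(y, W) = W/(W + y) (L(y, W) = (W + 0)/(y + W) = W/(W + y))
T(O) = O²
37102 - (-49 + T(1)*L(1, 5))² = 37102 - (-49 + 1²*(5/(5 + 1)))² = 37102 - (-49 + 1*(5/6))² = 37102 - (-49 + 1*(5*(⅙)))² = 37102 - (-49 + 1*(⅚))² = 37102 - (-49 + ⅚)² = 37102 - (-289/6)² = 37102 - 1*83521/36 = 37102 - 83521/36 = 1252151/36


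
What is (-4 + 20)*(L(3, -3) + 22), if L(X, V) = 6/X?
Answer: 384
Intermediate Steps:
(-4 + 20)*(L(3, -3) + 22) = (-4 + 20)*(6/3 + 22) = 16*(6*(1/3) + 22) = 16*(2 + 22) = 16*24 = 384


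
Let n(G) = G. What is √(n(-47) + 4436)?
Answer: √4389 ≈ 66.250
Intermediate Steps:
√(n(-47) + 4436) = √(-47 + 4436) = √4389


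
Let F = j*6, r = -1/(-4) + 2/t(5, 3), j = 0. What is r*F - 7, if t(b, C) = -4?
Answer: -7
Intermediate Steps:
r = -¼ (r = -1/(-4) + 2/(-4) = -1*(-¼) + 2*(-¼) = ¼ - ½ = -¼ ≈ -0.25000)
F = 0 (F = 0*6 = 0)
r*F - 7 = -¼*0 - 7 = 0 - 7 = -7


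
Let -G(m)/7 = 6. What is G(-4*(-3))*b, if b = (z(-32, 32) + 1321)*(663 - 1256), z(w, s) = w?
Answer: 32103834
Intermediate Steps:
G(m) = -42 (G(m) = -7*6 = -42)
b = -764377 (b = (-32 + 1321)*(663 - 1256) = 1289*(-593) = -764377)
G(-4*(-3))*b = -42*(-764377) = 32103834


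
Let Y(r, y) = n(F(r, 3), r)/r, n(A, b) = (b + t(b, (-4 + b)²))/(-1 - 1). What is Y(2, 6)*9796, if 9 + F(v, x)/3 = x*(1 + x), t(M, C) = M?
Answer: -9796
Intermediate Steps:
F(v, x) = -27 + 3*x*(1 + x) (F(v, x) = -27 + 3*(x*(1 + x)) = -27 + 3*x*(1 + x))
n(A, b) = -b (n(A, b) = (b + b)/(-1 - 1) = (2*b)/(-2) = (2*b)*(-½) = -b)
Y(r, y) = -1 (Y(r, y) = (-r)/r = -1)
Y(2, 6)*9796 = -1*9796 = -9796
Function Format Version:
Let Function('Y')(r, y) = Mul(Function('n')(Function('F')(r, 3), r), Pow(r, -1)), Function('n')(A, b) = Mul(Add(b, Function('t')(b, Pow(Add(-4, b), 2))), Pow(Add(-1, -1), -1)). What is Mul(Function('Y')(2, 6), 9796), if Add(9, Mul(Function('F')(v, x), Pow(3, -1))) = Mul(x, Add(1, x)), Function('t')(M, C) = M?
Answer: -9796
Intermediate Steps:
Function('F')(v, x) = Add(-27, Mul(3, x, Add(1, x))) (Function('F')(v, x) = Add(-27, Mul(3, Mul(x, Add(1, x)))) = Add(-27, Mul(3, x, Add(1, x))))
Function('n')(A, b) = Mul(-1, b) (Function('n')(A, b) = Mul(Add(b, b), Pow(Add(-1, -1), -1)) = Mul(Mul(2, b), Pow(-2, -1)) = Mul(Mul(2, b), Rational(-1, 2)) = Mul(-1, b))
Function('Y')(r, y) = -1 (Function('Y')(r, y) = Mul(Mul(-1, r), Pow(r, -1)) = -1)
Mul(Function('Y')(2, 6), 9796) = Mul(-1, 9796) = -9796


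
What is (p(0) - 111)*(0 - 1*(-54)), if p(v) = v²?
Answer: -5994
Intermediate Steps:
(p(0) - 111)*(0 - 1*(-54)) = (0² - 111)*(0 - 1*(-54)) = (0 - 111)*(0 + 54) = -111*54 = -5994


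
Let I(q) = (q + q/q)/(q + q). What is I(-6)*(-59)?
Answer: -295/12 ≈ -24.583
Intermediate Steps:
I(q) = (1 + q)/(2*q) (I(q) = (q + 1)/((2*q)) = (1 + q)*(1/(2*q)) = (1 + q)/(2*q))
I(-6)*(-59) = ((½)*(1 - 6)/(-6))*(-59) = ((½)*(-⅙)*(-5))*(-59) = (5/12)*(-59) = -295/12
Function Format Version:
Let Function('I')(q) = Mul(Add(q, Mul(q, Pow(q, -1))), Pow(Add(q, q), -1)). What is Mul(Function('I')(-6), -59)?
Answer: Rational(-295, 12) ≈ -24.583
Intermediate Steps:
Function('I')(q) = Mul(Rational(1, 2), Pow(q, -1), Add(1, q)) (Function('I')(q) = Mul(Add(q, 1), Pow(Mul(2, q), -1)) = Mul(Add(1, q), Mul(Rational(1, 2), Pow(q, -1))) = Mul(Rational(1, 2), Pow(q, -1), Add(1, q)))
Mul(Function('I')(-6), -59) = Mul(Mul(Rational(1, 2), Pow(-6, -1), Add(1, -6)), -59) = Mul(Mul(Rational(1, 2), Rational(-1, 6), -5), -59) = Mul(Rational(5, 12), -59) = Rational(-295, 12)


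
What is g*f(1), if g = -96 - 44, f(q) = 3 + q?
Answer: -560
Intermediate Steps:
g = -140
g*f(1) = -140*(3 + 1) = -140*4 = -560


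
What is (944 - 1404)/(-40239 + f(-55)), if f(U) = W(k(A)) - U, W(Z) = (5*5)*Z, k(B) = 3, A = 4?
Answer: 460/40109 ≈ 0.011469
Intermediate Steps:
W(Z) = 25*Z
f(U) = 75 - U (f(U) = 25*3 - U = 75 - U)
(944 - 1404)/(-40239 + f(-55)) = (944 - 1404)/(-40239 + (75 - 1*(-55))) = -460/(-40239 + (75 + 55)) = -460/(-40239 + 130) = -460/(-40109) = -460*(-1/40109) = 460/40109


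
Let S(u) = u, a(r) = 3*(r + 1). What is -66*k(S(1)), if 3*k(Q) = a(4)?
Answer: -330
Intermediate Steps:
a(r) = 3 + 3*r (a(r) = 3*(1 + r) = 3 + 3*r)
k(Q) = 5 (k(Q) = (3 + 3*4)/3 = (3 + 12)/3 = (1/3)*15 = 5)
-66*k(S(1)) = -66*5 = -330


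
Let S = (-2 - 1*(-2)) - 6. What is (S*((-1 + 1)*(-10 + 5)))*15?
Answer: 0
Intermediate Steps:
S = -6 (S = (-2 + 2) - 6 = 0 - 6 = -6)
(S*((-1 + 1)*(-10 + 5)))*15 = -6*(-1 + 1)*(-10 + 5)*15 = -0*(-5)*15 = -6*0*15 = 0*15 = 0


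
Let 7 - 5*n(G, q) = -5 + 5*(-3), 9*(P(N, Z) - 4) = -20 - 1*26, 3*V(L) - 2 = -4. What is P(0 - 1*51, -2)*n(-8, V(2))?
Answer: -6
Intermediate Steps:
V(L) = -⅔ (V(L) = ⅔ + (⅓)*(-4) = ⅔ - 4/3 = -⅔)
P(N, Z) = -10/9 (P(N, Z) = 4 + (-20 - 1*26)/9 = 4 + (-20 - 26)/9 = 4 + (⅑)*(-46) = 4 - 46/9 = -10/9)
n(G, q) = 27/5 (n(G, q) = 7/5 - (-5 + 5*(-3))/5 = 7/5 - (-5 - 15)/5 = 7/5 - ⅕*(-20) = 7/5 + 4 = 27/5)
P(0 - 1*51, -2)*n(-8, V(2)) = -10/9*27/5 = -6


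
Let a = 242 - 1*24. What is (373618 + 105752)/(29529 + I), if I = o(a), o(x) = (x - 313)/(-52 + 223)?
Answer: 2565/158 ≈ 16.234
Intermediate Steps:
a = 218 (a = 242 - 24 = 218)
o(x) = -313/171 + x/171 (o(x) = (-313 + x)/171 = (-313 + x)*(1/171) = -313/171 + x/171)
I = -5/9 (I = -313/171 + (1/171)*218 = -313/171 + 218/171 = -5/9 ≈ -0.55556)
(373618 + 105752)/(29529 + I) = (373618 + 105752)/(29529 - 5/9) = 479370/(265756/9) = 479370*(9/265756) = 2565/158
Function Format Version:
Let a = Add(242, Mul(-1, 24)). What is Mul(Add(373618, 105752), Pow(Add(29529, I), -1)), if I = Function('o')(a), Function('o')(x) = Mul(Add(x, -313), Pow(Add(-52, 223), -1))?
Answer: Rational(2565, 158) ≈ 16.234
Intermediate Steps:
a = 218 (a = Add(242, -24) = 218)
Function('o')(x) = Add(Rational(-313, 171), Mul(Rational(1, 171), x)) (Function('o')(x) = Mul(Add(-313, x), Pow(171, -1)) = Mul(Add(-313, x), Rational(1, 171)) = Add(Rational(-313, 171), Mul(Rational(1, 171), x)))
I = Rational(-5, 9) (I = Add(Rational(-313, 171), Mul(Rational(1, 171), 218)) = Add(Rational(-313, 171), Rational(218, 171)) = Rational(-5, 9) ≈ -0.55556)
Mul(Add(373618, 105752), Pow(Add(29529, I), -1)) = Mul(Add(373618, 105752), Pow(Add(29529, Rational(-5, 9)), -1)) = Mul(479370, Pow(Rational(265756, 9), -1)) = Mul(479370, Rational(9, 265756)) = Rational(2565, 158)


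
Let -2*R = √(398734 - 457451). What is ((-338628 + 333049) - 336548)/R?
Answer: -684254*I*√58717/58717 ≈ -2823.8*I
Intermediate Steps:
R = -I*√58717/2 (R = -√(398734 - 457451)/2 = -I*√58717/2 ≈ -121.16*I)
((-338628 + 333049) - 336548)/R = ((-338628 + 333049) - 336548)/((-I*√58717/2)) = (-5579 - 336548)*(2*I*√58717/58717) = -684254*I*√58717/58717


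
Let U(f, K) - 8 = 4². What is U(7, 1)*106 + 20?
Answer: 2564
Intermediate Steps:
U(f, K) = 24 (U(f, K) = 8 + 4² = 8 + 16 = 24)
U(7, 1)*106 + 20 = 24*106 + 20 = 2544 + 20 = 2564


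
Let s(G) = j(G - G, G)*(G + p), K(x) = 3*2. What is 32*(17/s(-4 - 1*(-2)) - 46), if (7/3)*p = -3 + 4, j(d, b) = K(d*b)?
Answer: -50480/33 ≈ -1529.7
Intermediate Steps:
K(x) = 6
j(d, b) = 6
p = 3/7 (p = 3*(-3 + 4)/7 = (3/7)*1 = 3/7 ≈ 0.42857)
s(G) = 18/7 + 6*G (s(G) = 6*(G + 3/7) = 6*(3/7 + G) = 18/7 + 6*G)
32*(17/s(-4 - 1*(-2)) - 46) = 32*(17/(18/7 + 6*(-4 - 1*(-2))) - 46) = 32*(17/(18/7 + 6*(-4 + 2)) - 46) = 32*(17/(18/7 + 6*(-2)) - 46) = 32*(17/(18/7 - 12) - 46) = 32*(17/(-66/7) - 46) = 32*(17*(-7/66) - 46) = 32*(-119/66 - 46) = 32*(-3155/66) = -50480/33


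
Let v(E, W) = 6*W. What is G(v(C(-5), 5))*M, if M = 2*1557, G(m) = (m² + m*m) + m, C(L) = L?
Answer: 5698620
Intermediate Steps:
G(m) = m + 2*m² (G(m) = (m² + m²) + m = 2*m² + m = m + 2*m²)
M = 3114
G(v(C(-5), 5))*M = ((6*5)*(1 + 2*(6*5)))*3114 = (30*(1 + 2*30))*3114 = (30*(1 + 60))*3114 = (30*61)*3114 = 1830*3114 = 5698620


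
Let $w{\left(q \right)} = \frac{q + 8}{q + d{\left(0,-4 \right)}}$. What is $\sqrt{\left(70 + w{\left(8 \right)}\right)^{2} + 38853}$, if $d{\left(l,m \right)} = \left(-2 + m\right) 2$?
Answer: $3 \sqrt{4801} \approx 207.87$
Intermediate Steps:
$d{\left(l,m \right)} = -4 + 2 m$
$w{\left(q \right)} = \frac{8 + q}{-12 + q}$ ($w{\left(q \right)} = \frac{q + 8}{q + \left(-4 + 2 \left(-4\right)\right)} = \frac{8 + q}{q - 12} = \frac{8 + q}{-12 + q}$)
$\sqrt{\left(70 + w{\left(8 \right)}\right)^{2} + 38853} = \sqrt{\left(70 + \frac{8 + 8}{-12 + 8}\right)^{2} + 38853} = \sqrt{\left(70 + \frac{1}{-4} \cdot 16\right)^{2} + 38853} = \sqrt{\left(70 - 4\right)^{2} + 38853} = \sqrt{66^{2} + 38853} = \sqrt{4356 + 38853} = \sqrt{43209} = 3 \sqrt{4801}$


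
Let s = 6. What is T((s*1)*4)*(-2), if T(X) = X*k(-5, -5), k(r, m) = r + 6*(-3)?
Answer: 1104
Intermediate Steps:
k(r, m) = -18 + r (k(r, m) = r - 18 = -18 + r)
T(X) = -23*X (T(X) = X*(-18 - 5) = X*(-23) = -23*X)
T((s*1)*4)*(-2) = -23*6*1*4*(-2) = -138*4*(-2) = -23*24*(-2) = -552*(-2) = 1104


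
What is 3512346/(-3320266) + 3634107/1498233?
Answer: 1133981537974/829088681663 ≈ 1.3677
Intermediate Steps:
3512346/(-3320266) + 3634107/1498233 = 3512346*(-1/3320266) + 3634107*(1/1498233) = -1756173/1660133 + 1211369/499411 = 1133981537974/829088681663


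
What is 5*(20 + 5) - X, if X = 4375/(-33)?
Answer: 8500/33 ≈ 257.58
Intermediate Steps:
X = -4375/33 (X = 4375*(-1/33) = -4375/33 ≈ -132.58)
5*(20 + 5) - X = 5*(20 + 5) - 1*(-4375/33) = 5*25 + 4375/33 = 125 + 4375/33 = 8500/33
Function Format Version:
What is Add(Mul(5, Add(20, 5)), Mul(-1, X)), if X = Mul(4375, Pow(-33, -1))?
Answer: Rational(8500, 33) ≈ 257.58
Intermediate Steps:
X = Rational(-4375, 33) (X = Mul(4375, Rational(-1, 33)) = Rational(-4375, 33) ≈ -132.58)
Add(Mul(5, Add(20, 5)), Mul(-1, X)) = Add(Mul(5, Add(20, 5)), Mul(-1, Rational(-4375, 33))) = Add(Mul(5, 25), Rational(4375, 33)) = Add(125, Rational(4375, 33)) = Rational(8500, 33)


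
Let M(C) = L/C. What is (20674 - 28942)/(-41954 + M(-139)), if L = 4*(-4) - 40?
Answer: 191542/971925 ≈ 0.19707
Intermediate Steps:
L = -56 (L = -16 - 40 = -56)
M(C) = -56/C
(20674 - 28942)/(-41954 + M(-139)) = (20674 - 28942)/(-41954 - 56/(-139)) = -8268/(-41954 - 56*(-1/139)) = -8268/(-41954 + 56/139) = -8268/(-5831550/139) = -8268*(-139/5831550) = 191542/971925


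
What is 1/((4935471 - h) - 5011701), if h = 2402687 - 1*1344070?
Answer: -1/1134847 ≈ -8.8118e-7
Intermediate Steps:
h = 1058617 (h = 2402687 - 1344070 = 1058617)
1/((4935471 - h) - 5011701) = 1/((4935471 - 1*1058617) - 5011701) = 1/((4935471 - 1058617) - 5011701) = 1/(3876854 - 5011701) = 1/(-1134847) = -1/1134847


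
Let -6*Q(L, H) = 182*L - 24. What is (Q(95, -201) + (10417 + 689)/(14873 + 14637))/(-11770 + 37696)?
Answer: -63681628/573807195 ≈ -0.11098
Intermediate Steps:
Q(L, H) = 4 - 91*L/3 (Q(L, H) = -(182*L - 24)/6 = -(-24 + 182*L)/6 = 4 - 91*L/3)
(Q(95, -201) + (10417 + 689)/(14873 + 14637))/(-11770 + 37696) = ((4 - 91/3*95) + (10417 + 689)/(14873 + 14637))/(-11770 + 37696) = ((4 - 8645/3) + 11106/29510)/25926 = (-8633/3 + 11106*(1/29510))*(1/25926) = (-8633/3 + 5553/14755)*(1/25926) = -127363256/44265*1/25926 = -63681628/573807195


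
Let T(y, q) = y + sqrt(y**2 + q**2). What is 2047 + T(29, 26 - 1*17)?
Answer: 2076 + sqrt(922) ≈ 2106.4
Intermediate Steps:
T(y, q) = y + sqrt(q**2 + y**2)
2047 + T(29, 26 - 1*17) = 2047 + (29 + sqrt((26 - 1*17)**2 + 29**2)) = 2047 + (29 + sqrt((26 - 17)**2 + 841)) = 2047 + (29 + sqrt(9**2 + 841)) = 2047 + (29 + sqrt(81 + 841)) = 2047 + (29 + sqrt(922)) = 2076 + sqrt(922)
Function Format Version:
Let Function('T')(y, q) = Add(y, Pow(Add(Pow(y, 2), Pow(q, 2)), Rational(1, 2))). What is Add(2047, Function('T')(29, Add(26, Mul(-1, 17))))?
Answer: Add(2076, Pow(922, Rational(1, 2))) ≈ 2106.4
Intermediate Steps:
Function('T')(y, q) = Add(y, Pow(Add(Pow(q, 2), Pow(y, 2)), Rational(1, 2)))
Add(2047, Function('T')(29, Add(26, Mul(-1, 17)))) = Add(2047, Add(29, Pow(Add(Pow(Add(26, Mul(-1, 17)), 2), Pow(29, 2)), Rational(1, 2)))) = Add(2047, Add(29, Pow(Add(Pow(Add(26, -17), 2), 841), Rational(1, 2)))) = Add(2047, Add(29, Pow(Add(Pow(9, 2), 841), Rational(1, 2)))) = Add(2047, Add(29, Pow(Add(81, 841), Rational(1, 2)))) = Add(2047, Add(29, Pow(922, Rational(1, 2)))) = Add(2076, Pow(922, Rational(1, 2)))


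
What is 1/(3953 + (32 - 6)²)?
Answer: 1/4629 ≈ 0.00021603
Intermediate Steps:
1/(3953 + (32 - 6)²) = 1/(3953 + 26²) = 1/(3953 + 676) = 1/4629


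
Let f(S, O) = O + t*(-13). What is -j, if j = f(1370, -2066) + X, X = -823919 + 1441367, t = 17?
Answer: -615161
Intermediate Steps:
X = 617448
f(S, O) = -221 + O (f(S, O) = O + 17*(-13) = O - 221 = -221 + O)
j = 615161 (j = (-221 - 2066) + 617448 = -2287 + 617448 = 615161)
-j = -1*615161 = -615161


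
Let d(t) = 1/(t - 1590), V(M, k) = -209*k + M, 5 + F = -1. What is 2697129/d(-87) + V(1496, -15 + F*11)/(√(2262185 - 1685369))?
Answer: -4523085333 + 18425*√36051/144204 ≈ -4.5231e+9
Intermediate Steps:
F = -6 (F = -5 - 1 = -6)
V(M, k) = M - 209*k
d(t) = 1/(-1590 + t)
2697129/d(-87) + V(1496, -15 + F*11)/(√(2262185 - 1685369)) = 2697129/(1/(-1590 - 87)) + (1496 - 209*(-15 - 6*11))/(√(2262185 - 1685369)) = 2697129/(1/(-1677)) + (1496 - 209*(-15 - 66))/(√576816) = 2697129/(-1/1677) + (1496 - 209*(-81))/((4*√36051)) = 2697129*(-1677) + (1496 + 16929)*(√36051/144204) = -4523085333 + 18425*(√36051/144204) = -4523085333 + 18425*√36051/144204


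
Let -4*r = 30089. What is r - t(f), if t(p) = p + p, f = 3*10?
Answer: -30329/4 ≈ -7582.3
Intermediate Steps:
f = 30
r = -30089/4 (r = -¼*30089 = -30089/4 ≈ -7522.3)
t(p) = 2*p
r - t(f) = -30089/4 - 2*30 = -30089/4 - 1*60 = -30089/4 - 60 = -30329/4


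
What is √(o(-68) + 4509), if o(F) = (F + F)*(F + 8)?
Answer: √12669 ≈ 112.56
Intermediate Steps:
o(F) = 2*F*(8 + F) (o(F) = (2*F)*(8 + F) = 2*F*(8 + F))
√(o(-68) + 4509) = √(2*(-68)*(8 - 68) + 4509) = √(2*(-68)*(-60) + 4509) = √(8160 + 4509) = √12669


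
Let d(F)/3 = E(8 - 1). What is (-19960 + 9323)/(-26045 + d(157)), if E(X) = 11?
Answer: 10637/26012 ≈ 0.40893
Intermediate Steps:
d(F) = 33 (d(F) = 3*11 = 33)
(-19960 + 9323)/(-26045 + d(157)) = (-19960 + 9323)/(-26045 + 33) = -10637/(-26012) = -10637*(-1/26012) = 10637/26012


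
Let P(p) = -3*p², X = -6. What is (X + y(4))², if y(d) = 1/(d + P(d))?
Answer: 70225/1936 ≈ 36.273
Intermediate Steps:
y(d) = 1/(d - 3*d²)
(X + y(4))² = (-6 - 1/(4*(-1 + 3*4)))² = (-6 - 1*¼/(-1 + 12))² = (-6 - 1*¼/11)² = (-6 - 1*¼*1/11)² = (-6 - 1/44)² = (-265/44)² = 70225/1936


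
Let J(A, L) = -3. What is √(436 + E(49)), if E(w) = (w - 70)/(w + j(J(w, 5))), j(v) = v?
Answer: √921610/46 ≈ 20.870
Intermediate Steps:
E(w) = (-70 + w)/(-3 + w) (E(w) = (w - 70)/(w - 3) = (-70 + w)/(-3 + w))
√(436 + E(49)) = √(436 + (-70 + 49)/(-3 + 49)) = √(436 - 21/46) = √(20035/46) = √921610/46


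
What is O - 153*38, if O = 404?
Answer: -5410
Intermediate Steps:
O - 153*38 = 404 - 153*38 = 404 - 5814 = -5410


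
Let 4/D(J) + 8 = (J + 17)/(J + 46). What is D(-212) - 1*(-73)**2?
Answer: -6038421/1133 ≈ -5329.6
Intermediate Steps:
D(J) = 4/(-8 + (17 + J)/(46 + J)) (D(J) = 4/(-8 + (J + 17)/(J + 46)) = 4/(-8 + (17 + J)/(46 + J)))
D(-212) - 1*(-73)**2 = 4*(-46 - 1*(-212))/(351 + 7*(-212)) - 1*(-73)**2 = 4*(-46 + 212)/(351 - 1484) - 1*5329 = 4*166/(-1133) - 5329 = 4*(-1/1133)*166 - 5329 = -664/1133 - 5329 = -6038421/1133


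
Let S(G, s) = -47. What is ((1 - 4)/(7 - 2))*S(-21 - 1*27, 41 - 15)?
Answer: 141/5 ≈ 28.200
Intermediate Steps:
((1 - 4)/(7 - 2))*S(-21 - 1*27, 41 - 15) = ((1 - 4)/(7 - 2))*(-47) = -3/5*(-47) = -3*⅕*(-47) = -⅗*(-47) = 141/5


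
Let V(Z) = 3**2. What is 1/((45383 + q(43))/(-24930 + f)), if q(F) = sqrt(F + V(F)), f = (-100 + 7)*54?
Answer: -11618048/17603561 + 512*sqrt(13)/17603561 ≈ -0.65988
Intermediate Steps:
V(Z) = 9
f = -5022 (f = -93*54 = -5022)
q(F) = sqrt(9 + F) (q(F) = sqrt(F + 9) = sqrt(9 + F))
1/((45383 + q(43))/(-24930 + f)) = 1/((45383 + sqrt(9 + 43))/(-24930 - 5022)) = 1/((45383 + sqrt(52))/(-29952)) = 1/((45383 + 2*sqrt(13))*(-1/29952)) = 1/(-3491/2304 - sqrt(13)/14976)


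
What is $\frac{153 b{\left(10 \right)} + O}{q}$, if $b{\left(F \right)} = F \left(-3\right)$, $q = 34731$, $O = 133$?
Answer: $- \frac{4457}{34731} \approx -0.12833$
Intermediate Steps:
$b{\left(F \right)} = - 3 F$
$\frac{153 b{\left(10 \right)} + O}{q} = \frac{153 \left(\left(-3\right) 10\right) + 133}{34731} = \left(153 \left(-30\right) + 133\right) \frac{1}{34731} = \left(-4590 + 133\right) \frac{1}{34731} = \left(-4457\right) \frac{1}{34731} = - \frac{4457}{34731}$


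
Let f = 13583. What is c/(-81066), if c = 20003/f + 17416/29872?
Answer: -104261393/4111580130852 ≈ -2.5358e-5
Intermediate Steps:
c = 104261393/50718922 (c = 20003/13583 + 17416/29872 = 20003*(1/13583) + 17416*(1/29872) = 20003/13583 + 2177/3734 = 104261393/50718922 ≈ 2.0557)
c/(-81066) = (104261393/50718922)/(-81066) = (104261393/50718922)*(-1/81066) = -104261393/4111580130852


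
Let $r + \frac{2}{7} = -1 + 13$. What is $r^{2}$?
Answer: $\frac{6724}{49} \approx 137.22$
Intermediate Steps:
$r = \frac{82}{7}$ ($r = - \frac{2}{7} + \left(-1 + 13\right) = - \frac{2}{7} + 12 = \frac{82}{7} \approx 11.714$)
$r^{2} = \left(\frac{82}{7}\right)^{2} = \frac{6724}{49}$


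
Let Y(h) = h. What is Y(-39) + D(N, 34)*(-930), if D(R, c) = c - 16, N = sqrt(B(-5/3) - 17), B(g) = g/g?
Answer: -16779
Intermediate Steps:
B(g) = 1
N = 4*I (N = sqrt(1 - 17) = sqrt(-16) = 4*I ≈ 4.0*I)
D(R, c) = -16 + c
Y(-39) + D(N, 34)*(-930) = -39 + (-16 + 34)*(-930) = -39 + 18*(-930) = -39 - 16740 = -16779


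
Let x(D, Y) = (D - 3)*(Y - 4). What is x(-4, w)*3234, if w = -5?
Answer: 203742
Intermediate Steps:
x(D, Y) = (-4 + Y)*(-3 + D) (x(D, Y) = (-3 + D)*(-4 + Y) = (-4 + Y)*(-3 + D))
x(-4, w)*3234 = (12 - 4*(-4) - 3*(-5) - 4*(-5))*3234 = (12 + 16 + 15 + 20)*3234 = 63*3234 = 203742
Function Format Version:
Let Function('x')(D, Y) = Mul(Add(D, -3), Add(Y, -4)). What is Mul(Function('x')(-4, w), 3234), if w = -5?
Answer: 203742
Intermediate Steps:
Function('x')(D, Y) = Mul(Add(-4, Y), Add(-3, D)) (Function('x')(D, Y) = Mul(Add(-3, D), Add(-4, Y)) = Mul(Add(-4, Y), Add(-3, D)))
Mul(Function('x')(-4, w), 3234) = Mul(Add(12, Mul(-4, -4), Mul(-3, -5), Mul(-4, -5)), 3234) = Mul(Add(12, 16, 15, 20), 3234) = Mul(63, 3234) = 203742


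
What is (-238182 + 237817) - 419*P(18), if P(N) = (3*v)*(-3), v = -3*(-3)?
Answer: 33574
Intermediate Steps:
v = 9
P(N) = -81 (P(N) = (3*9)*(-3) = 27*(-3) = -81)
(-238182 + 237817) - 419*P(18) = (-238182 + 237817) - 419*(-81) = -365 + 33939 = 33574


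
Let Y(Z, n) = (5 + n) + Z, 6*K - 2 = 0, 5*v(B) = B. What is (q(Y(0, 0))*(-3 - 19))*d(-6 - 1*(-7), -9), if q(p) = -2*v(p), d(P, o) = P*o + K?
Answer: -1144/3 ≈ -381.33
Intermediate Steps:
v(B) = B/5
K = ⅓ (K = ⅓ + (⅙)*0 = ⅓ + 0 = ⅓ ≈ 0.33333)
Y(Z, n) = 5 + Z + n
d(P, o) = ⅓ + P*o (d(P, o) = P*o + ⅓ = ⅓ + P*o)
q(p) = -2*p/5
(q(Y(0, 0))*(-3 - 19))*d(-6 - 1*(-7), -9) = ((-2*(5 + 0 + 0)/5)*(-3 - 19))*(⅓ + (-6 - 1*(-7))*(-9)) = (-⅖*5*(-22))*(⅓ + (-6 + 7)*(-9)) = (-2*(-22))*(⅓ + 1*(-9)) = 44*(⅓ - 9) = 44*(-26/3) = -1144/3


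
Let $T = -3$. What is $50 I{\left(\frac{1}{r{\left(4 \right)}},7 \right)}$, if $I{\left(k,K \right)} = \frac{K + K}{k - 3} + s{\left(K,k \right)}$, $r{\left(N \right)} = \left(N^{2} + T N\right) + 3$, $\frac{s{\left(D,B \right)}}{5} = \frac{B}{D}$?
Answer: $- \frac{11755}{49} \approx -239.9$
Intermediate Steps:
$s{\left(D,B \right)} = \frac{5 B}{D}$ ($s{\left(D,B \right)} = 5 \frac{B}{D} = \frac{5 B}{D}$)
$r{\left(N \right)} = 3 + N^{2} - 3 N$ ($r{\left(N \right)} = \left(N^{2} - 3 N\right) + 3 = 3 + N^{2} - 3 N$)
$I{\left(k,K \right)} = \frac{2 K}{-3 + k} + \frac{5 k}{K}$ ($I{\left(k,K \right)} = \frac{K + K}{k - 3} + \frac{5 k}{K} = \frac{2 K}{-3 + k} + \frac{5 k}{K}$)
$50 I{\left(\frac{1}{r{\left(4 \right)}},7 \right)} = 50 \frac{- \frac{15}{3 + 4^{2} - 12} + 2 \cdot 7^{2} + 5 \left(\frac{1}{3 + 4^{2} - 12}\right)^{2}}{7 \left(-3 + \frac{1}{3 + 4^{2} - 12}\right)} = 50 \frac{- \frac{15}{3 + 16 - 12} + 2 \cdot 49 + 5 \left(\frac{1}{3 + 16 - 12}\right)^{2}}{7 \left(-3 + \frac{1}{3 + 16 - 12}\right)} = 50 \frac{- \frac{15}{7} + 98 + 5 \left(\frac{1}{7}\right)^{2}}{7 \left(-3 + \frac{1}{7}\right)} = 50 \frac{\left(-15\right) \frac{1}{7} + 98 + \frac{5}{49}}{7 \left(-3 + \frac{1}{7}\right)} = 50 \frac{- \frac{15}{7} + 98 + 5 \cdot \frac{1}{49}}{7 \left(- \frac{20}{7}\right)} = 50 \cdot \frac{1}{7} \left(- \frac{7}{20}\right) \left(- \frac{15}{7} + 98 + \frac{5}{49}\right) = 50 \cdot \frac{1}{7} \left(- \frac{7}{20}\right) \frac{4702}{49} = 50 \left(- \frac{2351}{490}\right) = - \frac{11755}{49}$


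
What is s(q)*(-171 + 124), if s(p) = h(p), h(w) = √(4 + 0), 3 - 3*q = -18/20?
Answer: -94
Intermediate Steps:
q = 13/10 (q = 1 - (-6)/20 = 1 - ⅓*(-9/10) = 1 + 3/10 = 13/10 ≈ 1.3000)
h(w) = 2 (h(w) = √4 = 2)
s(p) = 2
s(q)*(-171 + 124) = 2*(-171 + 124) = 2*(-47) = -94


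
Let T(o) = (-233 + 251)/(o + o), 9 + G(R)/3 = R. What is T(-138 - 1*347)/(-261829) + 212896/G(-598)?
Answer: -27035038173851/231243445365 ≈ -116.91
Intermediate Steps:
G(R) = -27 + 3*R
T(o) = 9/o (T(o) = 18/((2*o)) = 18*(1/(2*o)) = 9/o)
T(-138 - 1*347)/(-261829) + 212896/G(-598) = (9/(-138 - 1*347))/(-261829) + 212896/(-27 + 3*(-598)) = (9/(-138 - 347))*(-1/261829) + 212896/(-27 - 1794) = (9/(-485))*(-1/261829) + 212896/(-1821) = (9*(-1/485))*(-1/261829) + 212896*(-1/1821) = -9/485*(-1/261829) - 212896/1821 = 9/126987065 - 212896/1821 = -27035038173851/231243445365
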